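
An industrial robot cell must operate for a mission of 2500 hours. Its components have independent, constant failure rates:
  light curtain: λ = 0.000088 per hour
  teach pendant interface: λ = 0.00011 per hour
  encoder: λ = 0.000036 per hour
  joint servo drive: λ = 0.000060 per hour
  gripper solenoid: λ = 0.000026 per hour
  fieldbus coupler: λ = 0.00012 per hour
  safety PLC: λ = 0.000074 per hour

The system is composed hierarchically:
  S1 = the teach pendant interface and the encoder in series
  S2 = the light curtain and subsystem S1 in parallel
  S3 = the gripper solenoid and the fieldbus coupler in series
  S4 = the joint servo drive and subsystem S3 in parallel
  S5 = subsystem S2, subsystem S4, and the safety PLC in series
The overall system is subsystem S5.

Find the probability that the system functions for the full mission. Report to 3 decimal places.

0.748

R(light curtain) = exp(−0.000088 × 2500) = 0.80252
R(teach pendant interface) = exp(−0.00011 × 2500) = 0.75957
R(encoder) = exp(−0.000036 × 2500) = 0.91393
R(joint servo drive) = exp(−0.000060 × 2500) = 0.86071
R(gripper solenoid) = exp(−0.000026 × 2500) = 0.93707
R(fieldbus coupler) = exp(−0.00012 × 2500) = 0.74082
R(safety PLC) = exp(−0.000074 × 2500) = 0.83110
Series (teach pendant interface and encoder): 0.75957 × 0.91393 = 0.69419
Parallel (light curtain and [0.69419]): 1 − (1 − 0.80252)(1 − 0.69419) = 0.93961
Series (gripper solenoid and fieldbus coupler): 0.93707 × 0.74082 = 0.69420
Parallel (joint servo drive and [0.69420]): 1 − (1 − 0.86071)(1 − 0.69420) = 0.95741
Series ([0.93961], [0.95741], and safety PLC): 0.93961 × 0.95741 × 0.83110 = 0.748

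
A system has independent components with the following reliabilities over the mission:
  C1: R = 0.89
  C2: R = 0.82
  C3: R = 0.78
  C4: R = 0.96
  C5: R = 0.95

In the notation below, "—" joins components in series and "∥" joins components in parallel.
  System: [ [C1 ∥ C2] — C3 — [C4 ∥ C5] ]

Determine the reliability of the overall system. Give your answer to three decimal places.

Parallel (C1 and C2): 1 − (1 − 0.89000)(1 − 0.82000) = 0.98020
Parallel (C4 and C5): 1 − (1 − 0.96000)(1 − 0.95000) = 0.99800
Series ([0.98020], C3, and [0.99800]): 0.98020 × 0.78000 × 0.99800 = 0.763

0.763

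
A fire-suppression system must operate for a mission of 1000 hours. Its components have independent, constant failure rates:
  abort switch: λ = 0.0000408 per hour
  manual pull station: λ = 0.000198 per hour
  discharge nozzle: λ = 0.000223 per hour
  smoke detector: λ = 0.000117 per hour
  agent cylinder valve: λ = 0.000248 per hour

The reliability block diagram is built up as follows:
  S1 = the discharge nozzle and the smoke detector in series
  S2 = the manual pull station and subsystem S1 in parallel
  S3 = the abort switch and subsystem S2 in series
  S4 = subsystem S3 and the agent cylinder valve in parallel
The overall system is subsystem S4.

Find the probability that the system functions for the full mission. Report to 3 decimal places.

R(abort switch) = exp(−0.0000408 × 1000) = 0.96002
R(manual pull station) = exp(−0.000198 × 1000) = 0.82037
R(discharge nozzle) = exp(−0.000223 × 1000) = 0.80011
R(smoke detector) = exp(−0.000117 × 1000) = 0.88959
R(agent cylinder valve) = exp(−0.000248 × 1000) = 0.78036
Series (discharge nozzle and smoke detector): 0.80011 × 0.88959 = 0.71177
Parallel (manual pull station and [0.71177]): 1 − (1 − 0.82037)(1 − 0.71177) = 0.94823
Series (abort switch and [0.94823]): 0.96002 × 0.94823 = 0.91032
Parallel ([0.91032] and agent cylinder valve): 1 − (1 − 0.91032)(1 − 0.78036) = 0.980

0.980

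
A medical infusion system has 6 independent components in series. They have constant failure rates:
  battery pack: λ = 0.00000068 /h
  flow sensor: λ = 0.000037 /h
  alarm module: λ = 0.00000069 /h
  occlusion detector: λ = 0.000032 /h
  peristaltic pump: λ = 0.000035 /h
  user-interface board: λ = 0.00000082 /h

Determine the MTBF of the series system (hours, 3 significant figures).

9420

Series of exponential components: λ_sys = Σ λ_i
λ_sys = 0.00000068 + 0.000037 + 0.00000069 + 0.000032 + 0.000035 + 0.00000082 = 1.0619e-04 /h
MTBF = 1 / λ_sys = 9420 h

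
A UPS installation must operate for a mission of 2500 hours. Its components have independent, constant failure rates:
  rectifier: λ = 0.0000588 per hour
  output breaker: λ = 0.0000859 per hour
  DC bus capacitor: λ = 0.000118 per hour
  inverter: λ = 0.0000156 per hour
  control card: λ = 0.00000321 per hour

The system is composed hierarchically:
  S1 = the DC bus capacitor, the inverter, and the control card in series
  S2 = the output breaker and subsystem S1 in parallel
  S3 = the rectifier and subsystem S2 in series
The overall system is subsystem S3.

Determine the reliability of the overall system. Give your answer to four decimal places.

R(rectifier) = exp(−0.0000588 × 2500) = 0.863294
R(output breaker) = exp(−0.0000859 × 2500) = 0.806743
R(DC bus capacitor) = exp(−0.000118 × 2500) = 0.744532
R(inverter) = exp(−0.0000156 × 2500) = 0.961751
R(control card) = exp(−0.00000321 × 2500) = 0.992007
Series (DC bus capacitor, inverter, and control card): 0.744532 × 0.961751 × 0.992007 = 0.710331
Parallel (output breaker and [0.710331]): 1 − (1 − 0.806743)(1 − 0.710331) = 0.944019
Series (rectifier and [0.944019]): 0.863294 × 0.944019 = 0.8150

0.8150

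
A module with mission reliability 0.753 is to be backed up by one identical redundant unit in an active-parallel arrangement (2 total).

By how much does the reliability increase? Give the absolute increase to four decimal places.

R_before = 0.753
R_after = 1 − (1 − 0.753)^2 = 0.9390
ΔR = 0.9390 − 0.753 = 0.1860

0.1860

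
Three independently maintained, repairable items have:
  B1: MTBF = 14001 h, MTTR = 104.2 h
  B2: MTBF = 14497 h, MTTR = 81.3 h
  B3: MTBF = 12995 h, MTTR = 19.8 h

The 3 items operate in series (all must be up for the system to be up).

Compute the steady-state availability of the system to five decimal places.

0.98558

A(B1) = MTBF/(MTBF+MTTR) = 14001/(14001+104.2) = 0.992613
A(B2) = MTBF/(MTBF+MTTR) = 14497/(14497+81.3) = 0.994423
A(B3) = MTBF/(MTBF+MTTR) = 12995/(12995+19.8) = 0.998479
Series availability: 0.992613 × 0.994423 × 0.998479 = 0.98558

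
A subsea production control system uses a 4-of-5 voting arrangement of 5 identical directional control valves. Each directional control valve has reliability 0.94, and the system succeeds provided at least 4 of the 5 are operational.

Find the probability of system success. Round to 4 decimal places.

R = Σ_{i=4}^{5} C(5,i) p^i (1−p)^{5−i} with p = 0.94
C(5,4)·0.94^4·0.06^1 = 0.234225
C(5,5)·0.94^5·0.06^0 = 0.733904
Sum = 0.9681

0.9681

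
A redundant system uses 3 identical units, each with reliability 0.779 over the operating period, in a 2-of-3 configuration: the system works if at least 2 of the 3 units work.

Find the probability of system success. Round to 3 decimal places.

R = Σ_{i=2}^{3} C(3,i) p^i (1−p)^{3−i} with p = 0.779
C(3,2)·0.779^2·0.221^1 = 0.40234
C(3,3)·0.779^3·0.221^0 = 0.47273
Sum = 0.875

0.875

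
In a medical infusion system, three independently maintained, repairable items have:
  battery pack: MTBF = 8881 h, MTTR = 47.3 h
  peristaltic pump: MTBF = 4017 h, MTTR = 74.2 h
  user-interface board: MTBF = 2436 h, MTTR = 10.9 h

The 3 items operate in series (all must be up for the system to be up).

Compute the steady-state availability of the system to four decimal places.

A(battery pack) = MTBF/(MTBF+MTTR) = 8881/(8881+47.3) = 0.994702
A(peristaltic pump) = MTBF/(MTBF+MTTR) = 4017/(4017+74.2) = 0.981864
A(user-interface board) = MTBF/(MTBF+MTTR) = 2436/(2436+10.9) = 0.995545
Series availability: 0.994702 × 0.981864 × 0.995545 = 0.9723

0.9723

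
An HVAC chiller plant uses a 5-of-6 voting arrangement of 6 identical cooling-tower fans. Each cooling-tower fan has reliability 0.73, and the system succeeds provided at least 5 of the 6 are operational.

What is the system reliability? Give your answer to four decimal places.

0.4872

R = Σ_{i=5}^{6} C(6,i) p^i (1−p)^{6−i} with p = 0.73
C(6,5)·0.73^5·0.27^1 = 0.335838
C(6,6)·0.73^6·0.27^0 = 0.151334
Sum = 0.4872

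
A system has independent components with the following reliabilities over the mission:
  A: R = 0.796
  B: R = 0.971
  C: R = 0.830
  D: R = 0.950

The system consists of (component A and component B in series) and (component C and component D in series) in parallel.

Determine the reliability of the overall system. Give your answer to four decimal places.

0.9520

Series (A and B): 0.796000 × 0.971000 = 0.772916
Series (C and D): 0.830000 × 0.950000 = 0.788500
Parallel ([0.772916] and [0.788500]): 1 − (1 − 0.772916)(1 − 0.788500) = 0.9520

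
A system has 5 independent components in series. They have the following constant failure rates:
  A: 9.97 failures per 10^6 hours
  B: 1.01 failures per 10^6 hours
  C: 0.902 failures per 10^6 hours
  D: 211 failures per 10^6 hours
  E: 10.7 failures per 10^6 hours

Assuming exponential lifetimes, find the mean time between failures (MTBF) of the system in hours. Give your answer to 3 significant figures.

4280

Series of exponential components: λ_sys = Σ λ_i
λ_sys = 0.00000997 + 0.00000101 + 0.000000902 + 0.000211 + 0.0000107 = 2.3358e-04 /h
MTBF = 1 / λ_sys = 4280 h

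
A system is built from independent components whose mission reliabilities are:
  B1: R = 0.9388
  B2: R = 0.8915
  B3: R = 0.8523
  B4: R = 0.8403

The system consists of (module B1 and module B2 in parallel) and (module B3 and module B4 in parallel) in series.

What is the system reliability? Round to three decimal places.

Parallel (B1 and B2): 1 − (1 − 0.93880)(1 − 0.89150) = 0.99336
Parallel (B3 and B4): 1 − (1 − 0.85230)(1 − 0.84030) = 0.97641
Series ([0.99336] and [0.97641]): 0.99336 × 0.97641 = 0.970

0.970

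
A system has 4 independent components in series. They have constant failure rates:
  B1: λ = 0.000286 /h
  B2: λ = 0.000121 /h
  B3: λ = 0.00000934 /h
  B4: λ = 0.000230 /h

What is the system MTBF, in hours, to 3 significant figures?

1550

Series of exponential components: λ_sys = Σ λ_i
λ_sys = 0.000286 + 0.000121 + 0.00000934 + 0.000230 = 6.4634e-04 /h
MTBF = 1 / λ_sys = 1550 h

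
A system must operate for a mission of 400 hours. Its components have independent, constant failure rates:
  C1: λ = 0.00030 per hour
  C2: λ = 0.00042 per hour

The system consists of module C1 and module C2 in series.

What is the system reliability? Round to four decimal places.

0.7498

R(C1) = exp(−0.00030 × 400) = 0.886920
R(C2) = exp(−0.00042 × 400) = 0.845354
Series (C1 and C2): 0.886920 × 0.845354 = 0.7498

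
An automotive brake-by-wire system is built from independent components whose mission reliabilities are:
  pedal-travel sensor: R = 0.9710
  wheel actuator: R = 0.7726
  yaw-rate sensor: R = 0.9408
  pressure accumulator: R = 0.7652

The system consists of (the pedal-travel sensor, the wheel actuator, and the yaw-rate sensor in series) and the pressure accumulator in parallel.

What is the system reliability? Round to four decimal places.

Series (pedal-travel sensor, wheel actuator, and yaw-rate sensor): 0.971000 × 0.772600 × 0.940800 = 0.705783
Parallel ([0.705783] and pressure accumulator): 1 − (1 − 0.705783)(1 − 0.765200) = 0.9309

0.9309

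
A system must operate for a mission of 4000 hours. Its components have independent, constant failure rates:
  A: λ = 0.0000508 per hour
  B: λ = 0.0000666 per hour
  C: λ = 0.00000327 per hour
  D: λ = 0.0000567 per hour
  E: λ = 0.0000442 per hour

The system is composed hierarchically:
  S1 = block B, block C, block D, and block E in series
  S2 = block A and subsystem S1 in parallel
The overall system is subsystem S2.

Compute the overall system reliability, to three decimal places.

0.909

R(A) = exp(−0.0000508 × 4000) = 0.81612
R(B) = exp(−0.0000666 × 4000) = 0.76613
R(C) = exp(−0.00000327 × 4000) = 0.98701
R(D) = exp(−0.0000567 × 4000) = 0.79708
R(E) = exp(−0.0000442 × 4000) = 0.83795
Series (B, C, D, and E): 0.76613 × 0.98701 × 0.79708 × 0.83795 = 0.50506
Parallel (A and [0.50506]): 1 − (1 − 0.81612)(1 − 0.50506) = 0.909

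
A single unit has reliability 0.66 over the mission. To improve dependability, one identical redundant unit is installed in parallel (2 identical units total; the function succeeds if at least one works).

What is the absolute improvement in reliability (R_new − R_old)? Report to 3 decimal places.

R_before = 0.66
R_after = 1 − (1 − 0.66)^2 = 0.884
ΔR = 0.884 − 0.66 = 0.224

0.224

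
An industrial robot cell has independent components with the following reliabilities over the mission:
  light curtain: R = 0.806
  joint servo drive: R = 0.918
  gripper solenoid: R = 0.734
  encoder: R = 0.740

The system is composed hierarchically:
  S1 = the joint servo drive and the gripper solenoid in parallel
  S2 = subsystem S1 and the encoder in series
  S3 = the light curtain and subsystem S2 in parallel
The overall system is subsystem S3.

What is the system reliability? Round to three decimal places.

Parallel (joint servo drive and gripper solenoid): 1 − (1 − 0.91800)(1 − 0.73400) = 0.97819
Series ([0.97819] and encoder): 0.97819 × 0.74000 = 0.72386
Parallel (light curtain and [0.72386]): 1 − (1 − 0.80600)(1 − 0.72386) = 0.946

0.946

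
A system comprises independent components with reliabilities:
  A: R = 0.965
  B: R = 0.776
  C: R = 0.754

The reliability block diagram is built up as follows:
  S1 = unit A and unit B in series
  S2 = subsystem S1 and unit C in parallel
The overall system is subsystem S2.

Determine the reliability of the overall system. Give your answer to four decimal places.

Series (A and B): 0.965000 × 0.776000 = 0.748840
Parallel ([0.748840] and C): 1 − (1 − 0.748840)(1 − 0.754000) = 0.9382

0.9382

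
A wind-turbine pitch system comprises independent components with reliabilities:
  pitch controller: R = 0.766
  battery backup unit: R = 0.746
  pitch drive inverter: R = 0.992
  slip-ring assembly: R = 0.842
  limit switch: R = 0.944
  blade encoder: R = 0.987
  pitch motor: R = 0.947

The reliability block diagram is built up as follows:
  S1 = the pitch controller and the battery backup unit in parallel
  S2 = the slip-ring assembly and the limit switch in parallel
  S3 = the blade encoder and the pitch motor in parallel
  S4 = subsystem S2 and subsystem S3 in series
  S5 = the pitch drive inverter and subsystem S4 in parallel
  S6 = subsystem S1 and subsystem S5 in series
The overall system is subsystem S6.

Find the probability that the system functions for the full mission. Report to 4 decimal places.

Parallel (pitch controller and battery backup unit): 1 − (1 − 0.766000)(1 − 0.746000) = 0.940564
Parallel (slip-ring assembly and limit switch): 1 − (1 − 0.842000)(1 − 0.944000) = 0.991152
Parallel (blade encoder and pitch motor): 1 − (1 − 0.987000)(1 − 0.947000) = 0.999311
Series ([0.991152] and [0.999311]): 0.991152 × 0.999311 = 0.990469
Parallel (pitch drive inverter and [0.990469]): 1 − (1 − 0.992000)(1 − 0.990469) = 0.999924
Series ([0.940564] and [0.999924]): 0.940564 × 0.999924 = 0.9405

0.9405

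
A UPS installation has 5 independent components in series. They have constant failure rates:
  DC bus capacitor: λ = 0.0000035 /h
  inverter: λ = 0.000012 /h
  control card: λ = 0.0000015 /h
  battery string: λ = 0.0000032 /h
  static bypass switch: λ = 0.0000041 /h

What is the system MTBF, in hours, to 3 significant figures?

41200

Series of exponential components: λ_sys = Σ λ_i
λ_sys = 0.0000035 + 0.000012 + 0.0000015 + 0.0000032 + 0.0000041 = 2.4300e-05 /h
MTBF = 1 / λ_sys = 41200 h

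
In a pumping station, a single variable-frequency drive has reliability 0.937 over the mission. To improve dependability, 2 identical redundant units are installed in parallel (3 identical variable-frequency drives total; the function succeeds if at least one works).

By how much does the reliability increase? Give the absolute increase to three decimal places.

R_before = 0.937
R_after = 1 − (1 − 0.937)^3 = 1.000
ΔR = 1.000 − 0.937 = 0.063

0.063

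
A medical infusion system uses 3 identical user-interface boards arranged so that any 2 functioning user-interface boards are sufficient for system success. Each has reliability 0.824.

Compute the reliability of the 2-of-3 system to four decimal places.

0.9180

R = Σ_{i=2}^{3} C(3,i) p^i (1−p)^{3−i} with p = 0.824
C(3,2)·0.824^2·0.176^1 = 0.358499
C(3,3)·0.824^3·0.176^0 = 0.559476
Sum = 0.9180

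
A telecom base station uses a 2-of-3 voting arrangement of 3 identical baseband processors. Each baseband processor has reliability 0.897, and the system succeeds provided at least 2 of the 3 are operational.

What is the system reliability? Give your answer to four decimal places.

R = Σ_{i=2}^{3} C(3,i) p^i (1−p)^{3−i} with p = 0.897
C(3,2)·0.897^2·0.103^1 = 0.248624
C(3,3)·0.897^3·0.103^0 = 0.721734
Sum = 0.9704

0.9704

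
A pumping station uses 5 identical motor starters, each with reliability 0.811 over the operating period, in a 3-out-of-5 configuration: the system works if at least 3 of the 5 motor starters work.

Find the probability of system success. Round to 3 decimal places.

0.950

R = Σ_{i=3}^{5} C(5,i) p^i (1−p)^{5−i} with p = 0.811
C(5,3)·0.811^3·0.189^2 = 0.19054
C(5,4)·0.811^4·0.189^1 = 0.40880
C(5,5)·0.811^5·0.189^0 = 0.35084
Sum = 0.950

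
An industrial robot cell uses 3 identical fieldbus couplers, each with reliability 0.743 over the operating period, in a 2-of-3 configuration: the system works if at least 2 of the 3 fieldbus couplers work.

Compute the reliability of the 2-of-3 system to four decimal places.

0.8358

R = Σ_{i=2}^{3} C(3,i) p^i (1−p)^{3−i} with p = 0.743
C(3,2)·0.743^2·0.257^1 = 0.425630
C(3,3)·0.743^3·0.257^0 = 0.410172
Sum = 0.8358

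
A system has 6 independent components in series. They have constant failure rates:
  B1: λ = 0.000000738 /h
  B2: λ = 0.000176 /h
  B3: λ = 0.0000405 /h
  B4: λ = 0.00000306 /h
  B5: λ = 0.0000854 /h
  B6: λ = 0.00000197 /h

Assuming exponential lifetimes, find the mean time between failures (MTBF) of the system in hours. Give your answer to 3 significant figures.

Series of exponential components: λ_sys = Σ λ_i
λ_sys = 0.000000738 + 0.000176 + 0.0000405 + 0.00000306 + 0.0000854 + 0.00000197 = 3.0767e-04 /h
MTBF = 1 / λ_sys = 3250 h

3250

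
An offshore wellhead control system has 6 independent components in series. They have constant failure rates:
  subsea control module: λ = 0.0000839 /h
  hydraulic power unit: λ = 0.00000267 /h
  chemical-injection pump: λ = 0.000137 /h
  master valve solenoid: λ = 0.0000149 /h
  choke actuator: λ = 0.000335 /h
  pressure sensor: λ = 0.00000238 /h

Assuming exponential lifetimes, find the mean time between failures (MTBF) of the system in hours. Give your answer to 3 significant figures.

Series of exponential components: λ_sys = Σ λ_i
λ_sys = 0.0000839 + 0.00000267 + 0.000137 + 0.0000149 + 0.000335 + 0.00000238 = 5.7585e-04 /h
MTBF = 1 / λ_sys = 1740 h

1740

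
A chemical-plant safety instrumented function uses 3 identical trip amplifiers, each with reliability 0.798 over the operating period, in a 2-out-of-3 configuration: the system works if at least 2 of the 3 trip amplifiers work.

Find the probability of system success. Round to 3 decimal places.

0.894

R = Σ_{i=2}^{3} C(3,i) p^i (1−p)^{3−i} with p = 0.798
C(3,2)·0.798^2·0.202^1 = 0.38590
C(3,3)·0.798^3·0.202^0 = 0.50817
Sum = 0.894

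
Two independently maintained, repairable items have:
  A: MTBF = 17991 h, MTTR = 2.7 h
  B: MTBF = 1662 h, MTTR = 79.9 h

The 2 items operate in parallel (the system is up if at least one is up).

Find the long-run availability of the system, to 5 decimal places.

0.99999

A(A) = MTBF/(MTBF+MTTR) = 17991/(17991+2.7) = 0.999850
A(B) = MTBF/(MTBF+MTTR) = 1662/(1662+79.9) = 0.954131
Parallel availability: 1 − (1 − 0.999850)(1 − 0.954131) = 0.99999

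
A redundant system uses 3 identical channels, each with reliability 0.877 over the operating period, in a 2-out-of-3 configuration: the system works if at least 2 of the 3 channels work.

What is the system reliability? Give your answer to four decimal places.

0.9583

R = Σ_{i=2}^{3} C(3,i) p^i (1−p)^{3−i} with p = 0.877
C(3,2)·0.877^2·0.123^1 = 0.283809
C(3,3)·0.877^3·0.123^0 = 0.674526
Sum = 0.9583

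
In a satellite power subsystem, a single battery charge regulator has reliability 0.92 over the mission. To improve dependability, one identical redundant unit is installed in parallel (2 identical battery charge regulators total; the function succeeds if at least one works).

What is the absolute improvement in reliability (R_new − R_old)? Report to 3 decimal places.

R_before = 0.92
R_after = 1 − (1 − 0.92)^2 = 0.994
ΔR = 0.994 − 0.92 = 0.074

0.074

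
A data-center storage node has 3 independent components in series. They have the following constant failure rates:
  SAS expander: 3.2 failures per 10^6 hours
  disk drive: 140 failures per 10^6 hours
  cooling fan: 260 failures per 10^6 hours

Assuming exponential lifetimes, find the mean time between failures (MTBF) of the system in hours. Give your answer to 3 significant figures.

Series of exponential components: λ_sys = Σ λ_i
λ_sys = 0.0000032 + 0.00014 + 0.00026 = 4.0320e-04 /h
MTBF = 1 / λ_sys = 2480 h

2480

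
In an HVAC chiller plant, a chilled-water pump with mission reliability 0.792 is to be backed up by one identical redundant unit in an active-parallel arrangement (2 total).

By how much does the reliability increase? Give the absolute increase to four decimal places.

0.1647

R_before = 0.792
R_after = 1 − (1 − 0.792)^2 = 0.9567
ΔR = 0.9567 − 0.792 = 0.1647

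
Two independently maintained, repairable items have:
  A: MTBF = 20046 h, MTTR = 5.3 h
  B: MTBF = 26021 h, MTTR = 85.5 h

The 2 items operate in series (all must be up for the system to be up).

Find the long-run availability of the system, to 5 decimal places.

0.99646

A(A) = MTBF/(MTBF+MTTR) = 20046/(20046+5.3) = 0.999736
A(B) = MTBF/(MTBF+MTTR) = 26021/(26021+85.5) = 0.996725
Series availability: 0.999736 × 0.996725 = 0.99646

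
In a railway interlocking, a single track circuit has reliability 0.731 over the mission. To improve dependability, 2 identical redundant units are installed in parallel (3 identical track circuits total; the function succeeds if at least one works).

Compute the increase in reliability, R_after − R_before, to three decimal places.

0.250

R_before = 0.731
R_after = 1 − (1 − 0.731)^3 = 0.981
ΔR = 0.981 − 0.731 = 0.250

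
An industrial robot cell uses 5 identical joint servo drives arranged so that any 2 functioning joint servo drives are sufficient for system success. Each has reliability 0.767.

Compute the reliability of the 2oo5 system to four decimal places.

0.9880

R = Σ_{i=2}^{5} C(5,i) p^i (1−p)^{5−i} with p = 0.767
C(5,2)·0.767^2·0.233^3 = 0.074415
C(5,3)·0.767^3·0.233^2 = 0.244962
C(5,4)·0.767^4·0.233^1 = 0.403188
C(5,5)·0.767^5·0.233^0 = 0.265446
Sum = 0.9880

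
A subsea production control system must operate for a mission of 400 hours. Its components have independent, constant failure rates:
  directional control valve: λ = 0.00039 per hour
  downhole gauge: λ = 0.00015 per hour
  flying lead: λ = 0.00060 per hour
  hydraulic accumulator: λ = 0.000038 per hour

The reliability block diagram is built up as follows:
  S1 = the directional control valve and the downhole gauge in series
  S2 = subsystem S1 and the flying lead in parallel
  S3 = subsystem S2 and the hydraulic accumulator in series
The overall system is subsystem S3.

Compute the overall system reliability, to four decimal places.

R(directional control valve) = exp(−0.00039 × 400) = 0.855559
R(downhole gauge) = exp(−0.00015 × 400) = 0.941765
R(flying lead) = exp(−0.00060 × 400) = 0.786628
R(hydraulic accumulator) = exp(−0.000038 × 400) = 0.984915
Series (directional control valve and downhole gauge): 0.855559 × 0.941765 = 0.805736
Parallel ([0.805736] and flying lead): 1 − (1 − 0.805736)(1 − 0.786628) = 0.958550
Series ([0.958550] and hydraulic accumulator): 0.958550 × 0.984915 = 0.9441

0.9441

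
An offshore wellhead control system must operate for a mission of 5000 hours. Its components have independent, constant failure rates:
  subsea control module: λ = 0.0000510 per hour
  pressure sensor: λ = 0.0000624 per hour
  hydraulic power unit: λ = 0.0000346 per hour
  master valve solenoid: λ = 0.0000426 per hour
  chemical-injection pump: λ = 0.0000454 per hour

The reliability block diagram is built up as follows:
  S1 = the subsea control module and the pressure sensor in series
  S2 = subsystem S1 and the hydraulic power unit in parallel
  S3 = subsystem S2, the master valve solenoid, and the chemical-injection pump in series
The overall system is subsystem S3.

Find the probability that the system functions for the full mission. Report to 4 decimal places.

R(subsea control module) = exp(−0.0000510 × 5000) = 0.774916
R(pressure sensor) = exp(−0.0000624 × 5000) = 0.731982
R(hydraulic power unit) = exp(−0.0000346 × 5000) = 0.841138
R(master valve solenoid) = exp(−0.0000426 × 5000) = 0.808156
R(chemical-injection pump) = exp(−0.0000454 × 5000) = 0.796921
Series (subsea control module and pressure sensor): 0.774916 × 0.731982 = 0.567225
Parallel ([0.567225] and hydraulic power unit): 1 − (1 − 0.567225)(1 − 0.841138) = 0.931248
Series ([0.931248], master valve solenoid, and chemical-injection pump): 0.931248 × 0.808156 × 0.796921 = 0.5998

0.5998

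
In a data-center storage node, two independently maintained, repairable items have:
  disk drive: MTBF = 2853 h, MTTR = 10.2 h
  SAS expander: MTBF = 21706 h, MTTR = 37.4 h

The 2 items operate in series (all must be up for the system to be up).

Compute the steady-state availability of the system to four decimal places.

A(disk drive) = MTBF/(MTBF+MTTR) = 2853/(2853+10.2) = 0.996438
A(SAS expander) = MTBF/(MTBF+MTTR) = 21706/(21706+37.4) = 0.998280
Series availability: 0.996438 × 0.998280 = 0.9947

0.9947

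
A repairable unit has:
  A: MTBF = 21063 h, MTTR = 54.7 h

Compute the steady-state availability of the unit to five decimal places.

A(A) = MTBF/(MTBF+MTTR) = 21063/(21063+54.7) = 0.99741

0.99741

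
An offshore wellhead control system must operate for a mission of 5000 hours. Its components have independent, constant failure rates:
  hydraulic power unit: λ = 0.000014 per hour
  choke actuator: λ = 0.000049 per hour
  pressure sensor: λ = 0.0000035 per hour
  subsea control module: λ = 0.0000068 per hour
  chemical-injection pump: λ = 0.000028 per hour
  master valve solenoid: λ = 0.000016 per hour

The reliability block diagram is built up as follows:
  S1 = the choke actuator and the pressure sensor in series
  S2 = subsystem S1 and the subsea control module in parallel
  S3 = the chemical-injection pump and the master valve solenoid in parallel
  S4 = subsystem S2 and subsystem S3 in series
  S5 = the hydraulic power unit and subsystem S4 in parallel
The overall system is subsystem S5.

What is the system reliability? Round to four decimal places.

0.9988

R(hydraulic power unit) = exp(−0.000014 × 5000) = 0.932394
R(choke actuator) = exp(−0.000049 × 5000) = 0.782705
R(pressure sensor) = exp(−0.0000035 × 5000) = 0.982652
R(subsea control module) = exp(−0.0000068 × 5000) = 0.966572
R(chemical-injection pump) = exp(−0.000028 × 5000) = 0.869358
R(master valve solenoid) = exp(−0.000016 × 5000) = 0.923116
Series (choke actuator and pressure sensor): 0.782705 × 0.982652 = 0.769127
Parallel ([0.769127] and subsea control module): 1 − (1 − 0.769127)(1 − 0.966572) = 0.992282
Parallel (chemical-injection pump and master valve solenoid): 1 − (1 − 0.869358)(1 − 0.923116) = 0.989956
Series ([0.992282] and [0.989956]): 0.992282 × 0.989956 = 0.982316
Parallel (hydraulic power unit and [0.982316]): 1 − (1 − 0.932394)(1 − 0.982316) = 0.9988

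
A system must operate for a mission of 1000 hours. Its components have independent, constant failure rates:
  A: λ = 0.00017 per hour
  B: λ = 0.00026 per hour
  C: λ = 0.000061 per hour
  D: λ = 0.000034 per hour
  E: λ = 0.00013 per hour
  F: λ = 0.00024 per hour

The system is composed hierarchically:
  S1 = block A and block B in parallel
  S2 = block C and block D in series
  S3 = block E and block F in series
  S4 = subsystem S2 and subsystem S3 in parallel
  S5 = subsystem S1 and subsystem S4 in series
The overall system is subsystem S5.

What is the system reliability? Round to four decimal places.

R(A) = exp(−0.00017 × 1000) = 0.843665
R(B) = exp(−0.00026 × 1000) = 0.771052
R(C) = exp(−0.000061 × 1000) = 0.940823
R(D) = exp(−0.000034 × 1000) = 0.966572
R(E) = exp(−0.00013 × 1000) = 0.878095
R(F) = exp(−0.00024 × 1000) = 0.786628
Parallel (A and B): 1 − (1 − 0.843665)(1 − 0.771052) = 0.964207
Series (C and D): 0.940823 × 0.966572 = 0.909373
Series (E and F): 0.878095 × 0.786628 = 0.690734
Parallel ([0.909373] and [0.690734]): 1 − (1 − 0.909373)(1 − 0.690734) = 0.971972
Series ([0.964207] and [0.971972]): 0.964207 × 0.971972 = 0.9372

0.9372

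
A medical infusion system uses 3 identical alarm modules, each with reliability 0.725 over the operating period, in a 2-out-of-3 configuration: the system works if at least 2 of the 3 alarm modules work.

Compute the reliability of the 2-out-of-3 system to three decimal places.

R = Σ_{i=2}^{3} C(3,i) p^i (1−p)^{3−i} with p = 0.725
C(3,2)·0.725^2·0.275^1 = 0.43364
C(3,3)·0.725^3·0.275^0 = 0.38108
Sum = 0.815

0.815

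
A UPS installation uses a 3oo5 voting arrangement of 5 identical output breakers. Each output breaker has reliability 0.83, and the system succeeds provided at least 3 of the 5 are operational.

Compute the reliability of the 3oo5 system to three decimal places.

R = Σ_{i=3}^{5} C(5,i) p^i (1−p)^{5−i} with p = 0.83
C(5,3)·0.83^3·0.17^2 = 0.16525
C(5,4)·0.83^4·0.17^1 = 0.40340
C(5,5)·0.83^5·0.17^0 = 0.39390
Sum = 0.963

0.963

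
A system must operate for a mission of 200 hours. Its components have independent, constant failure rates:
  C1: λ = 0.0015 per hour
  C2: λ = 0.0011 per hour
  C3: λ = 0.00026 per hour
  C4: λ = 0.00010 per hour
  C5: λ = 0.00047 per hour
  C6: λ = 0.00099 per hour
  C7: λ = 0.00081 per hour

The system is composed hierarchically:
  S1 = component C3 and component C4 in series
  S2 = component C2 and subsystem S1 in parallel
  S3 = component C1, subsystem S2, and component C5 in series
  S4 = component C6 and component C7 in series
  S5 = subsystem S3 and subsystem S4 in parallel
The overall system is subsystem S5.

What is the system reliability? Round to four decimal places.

R(C1) = exp(−0.0015 × 200) = 0.740818
R(C2) = exp(−0.0011 × 200) = 0.802519
R(C3) = exp(−0.00026 × 200) = 0.949329
R(C4) = exp(−0.00010 × 200) = 0.980199
R(C5) = exp(−0.00047 × 200) = 0.910283
R(C6) = exp(−0.00099 × 200) = 0.820370
R(C7) = exp(−0.00081 × 200) = 0.850441
Series (C3 and C4): 0.949329 × 0.980199 = 0.930531
Parallel (C2 and [0.930531]): 1 − (1 − 0.802519)(1 − 0.930531) = 0.986281
Series (C1, [0.986281], and C5): 0.740818 × 0.986281 × 0.910283 = 0.665103
Series (C6 and C7): 0.820370 × 0.850441 = 0.697676
Parallel ([0.665103] and [0.697676]): 1 − (1 − 0.665103)(1 − 0.697676) = 0.8988

0.8988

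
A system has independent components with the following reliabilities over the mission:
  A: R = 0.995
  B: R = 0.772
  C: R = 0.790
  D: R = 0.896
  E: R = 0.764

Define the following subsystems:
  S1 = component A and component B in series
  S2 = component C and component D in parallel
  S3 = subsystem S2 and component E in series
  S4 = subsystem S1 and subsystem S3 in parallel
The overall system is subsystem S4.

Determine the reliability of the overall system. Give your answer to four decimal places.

Series (A and B): 0.995000 × 0.772000 = 0.768140
Parallel (C and D): 1 − (1 − 0.790000)(1 − 0.896000) = 0.978160
Series ([0.978160] and E): 0.978160 × 0.764000 = 0.747314
Parallel ([0.768140] and [0.747314]): 1 − (1 − 0.768140)(1 − 0.747314) = 0.9414

0.9414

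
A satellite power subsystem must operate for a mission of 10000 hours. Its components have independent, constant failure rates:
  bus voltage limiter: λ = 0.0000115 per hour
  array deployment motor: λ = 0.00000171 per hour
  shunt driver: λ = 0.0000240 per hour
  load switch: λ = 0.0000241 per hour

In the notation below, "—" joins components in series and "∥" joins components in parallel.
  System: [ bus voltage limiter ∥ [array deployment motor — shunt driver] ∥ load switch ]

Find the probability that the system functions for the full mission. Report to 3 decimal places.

0.995

R(bus voltage limiter) = exp(−0.0000115 × 10000) = 0.89137
R(array deployment motor) = exp(−0.00000171 × 10000) = 0.98305
R(shunt driver) = exp(−0.0000240 × 10000) = 0.78663
R(load switch) = exp(−0.0000241 × 10000) = 0.78584
Series (array deployment motor and shunt driver): 0.98305 × 0.78663 = 0.77330
Parallel (bus voltage limiter, [0.77330], and load switch): 1 − (1 − 0.89137)(1 − 0.77330)(1 − 0.78584) = 0.995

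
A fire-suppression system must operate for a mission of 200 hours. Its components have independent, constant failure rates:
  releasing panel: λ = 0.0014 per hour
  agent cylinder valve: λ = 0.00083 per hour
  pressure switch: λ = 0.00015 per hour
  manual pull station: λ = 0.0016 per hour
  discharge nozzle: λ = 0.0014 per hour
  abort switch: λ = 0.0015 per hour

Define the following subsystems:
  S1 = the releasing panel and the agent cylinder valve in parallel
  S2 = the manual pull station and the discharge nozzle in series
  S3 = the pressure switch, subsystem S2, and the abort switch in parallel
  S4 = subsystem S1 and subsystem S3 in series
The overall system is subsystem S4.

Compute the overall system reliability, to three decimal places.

R(releasing panel) = exp(−0.0014 × 200) = 0.75578
R(agent cylinder valve) = exp(−0.00083 × 200) = 0.84705
R(pressure switch) = exp(−0.00015 × 200) = 0.97045
R(manual pull station) = exp(−0.0016 × 200) = 0.72615
R(discharge nozzle) = exp(−0.0014 × 200) = 0.75578
R(abort switch) = exp(−0.0015 × 200) = 0.74082
Parallel (releasing panel and agent cylinder valve): 1 − (1 − 0.75578)(1 − 0.84705) = 0.96265
Series (manual pull station and discharge nozzle): 0.72615 × 0.75578 = 0.54881
Parallel (pressure switch, [0.54881], and abort switch): 1 − (1 − 0.97045)(1 − 0.54881)(1 − 0.74082) = 0.99654
Series ([0.96265] and [0.99654]): 0.96265 × 0.99654 = 0.959

0.959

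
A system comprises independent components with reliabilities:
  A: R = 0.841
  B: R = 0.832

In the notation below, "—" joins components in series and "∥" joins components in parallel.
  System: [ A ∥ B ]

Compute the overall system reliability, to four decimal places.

0.9733

Parallel (A and B): 1 − (1 − 0.841000)(1 − 0.832000) = 0.9733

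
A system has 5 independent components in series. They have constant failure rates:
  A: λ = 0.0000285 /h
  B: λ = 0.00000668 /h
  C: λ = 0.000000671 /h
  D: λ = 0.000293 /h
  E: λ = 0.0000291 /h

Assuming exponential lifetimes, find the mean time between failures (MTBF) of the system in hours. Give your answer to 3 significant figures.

2790

Series of exponential components: λ_sys = Σ λ_i
λ_sys = 0.0000285 + 0.00000668 + 0.000000671 + 0.000293 + 0.0000291 = 3.5795e-04 /h
MTBF = 1 / λ_sys = 2790 h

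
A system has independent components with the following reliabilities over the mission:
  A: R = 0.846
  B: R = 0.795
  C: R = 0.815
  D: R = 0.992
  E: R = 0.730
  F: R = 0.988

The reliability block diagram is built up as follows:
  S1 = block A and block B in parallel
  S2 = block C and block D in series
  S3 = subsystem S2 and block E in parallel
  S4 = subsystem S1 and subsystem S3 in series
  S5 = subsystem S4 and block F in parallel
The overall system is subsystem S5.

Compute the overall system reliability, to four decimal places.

0.9990

Parallel (A and B): 1 − (1 − 0.846000)(1 − 0.795000) = 0.968430
Series (C and D): 0.815000 × 0.992000 = 0.808480
Parallel ([0.808480] and E): 1 − (1 − 0.808480)(1 − 0.730000) = 0.948290
Series ([0.968430] and [0.948290]): 0.968430 × 0.948290 = 0.918352
Parallel ([0.918352] and F): 1 − (1 − 0.918352)(1 − 0.988000) = 0.9990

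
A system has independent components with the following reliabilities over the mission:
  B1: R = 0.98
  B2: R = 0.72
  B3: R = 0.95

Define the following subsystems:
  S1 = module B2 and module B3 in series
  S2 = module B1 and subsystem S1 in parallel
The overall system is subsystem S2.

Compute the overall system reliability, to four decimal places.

0.9937

Series (B2 and B3): 0.720000 × 0.950000 = 0.684000
Parallel (B1 and [0.684000]): 1 − (1 − 0.980000)(1 − 0.684000) = 0.9937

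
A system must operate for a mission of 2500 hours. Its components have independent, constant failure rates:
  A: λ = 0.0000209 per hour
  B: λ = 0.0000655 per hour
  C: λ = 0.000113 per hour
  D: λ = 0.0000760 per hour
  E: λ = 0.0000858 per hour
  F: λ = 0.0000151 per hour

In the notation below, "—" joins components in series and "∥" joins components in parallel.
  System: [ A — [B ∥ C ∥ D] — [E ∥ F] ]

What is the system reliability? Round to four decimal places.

R(A) = exp(−0.0000209 × 2500) = 0.949092
R(B) = exp(−0.0000655 × 2500) = 0.848954
R(C) = exp(−0.000113 × 2500) = 0.753897
R(D) = exp(−0.0000760 × 2500) = 0.826959
R(E) = exp(−0.0000858 × 2500) = 0.806945
R(F) = exp(−0.0000151 × 2500) = 0.962954
Parallel (B, C, and D): 1 − (1 − 0.848954)(1 − 0.753897)(1 − 0.826959) = 0.993568
Parallel (E and F): 1 − (1 − 0.806945)(1 − 0.962954) = 0.992848
Series (A, [0.993568], and [0.992848]): 0.949092 × 0.993568 × 0.992848 = 0.9362

0.9362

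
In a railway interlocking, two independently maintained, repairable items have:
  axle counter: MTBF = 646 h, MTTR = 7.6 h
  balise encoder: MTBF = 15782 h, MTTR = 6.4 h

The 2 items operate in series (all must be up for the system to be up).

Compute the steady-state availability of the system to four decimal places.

A(axle counter) = MTBF/(MTBF+MTTR) = 646/(646+7.6) = 0.988372
A(balise encoder) = MTBF/(MTBF+MTTR) = 15782/(15782+6.4) = 0.999595
Series availability: 0.988372 × 0.999595 = 0.9880

0.9880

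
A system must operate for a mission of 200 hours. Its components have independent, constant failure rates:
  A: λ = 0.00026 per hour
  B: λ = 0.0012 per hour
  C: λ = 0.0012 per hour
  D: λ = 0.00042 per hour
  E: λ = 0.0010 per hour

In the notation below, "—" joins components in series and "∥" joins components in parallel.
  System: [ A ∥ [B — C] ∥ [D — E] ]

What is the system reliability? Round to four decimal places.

R(A) = exp(−0.00026 × 200) = 0.949329
R(B) = exp(−0.0012 × 200) = 0.786628
R(C) = exp(−0.0012 × 200) = 0.786628
R(D) = exp(−0.00042 × 200) = 0.919431
R(E) = exp(−0.0010 × 200) = 0.818731
Series (B and C): 0.786628 × 0.786628 = 0.618784
Series (D and E): 0.919431 × 0.818731 = 0.752767
Parallel (A, [0.618784], and [0.752767]): 1 − (1 − 0.949329)(1 − 0.618784)(1 − 0.752767) = 0.9952

0.9952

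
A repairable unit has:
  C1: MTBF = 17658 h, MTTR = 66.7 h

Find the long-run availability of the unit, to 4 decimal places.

0.9962

A(C1) = MTBF/(MTBF+MTTR) = 17658/(17658+66.7) = 0.9962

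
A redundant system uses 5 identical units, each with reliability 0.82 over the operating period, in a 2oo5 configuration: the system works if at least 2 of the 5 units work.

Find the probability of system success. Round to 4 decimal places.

0.9955

R = Σ_{i=2}^{5} C(5,i) p^i (1−p)^{5−i} with p = 0.82
C(5,2)·0.82^2·0.18^3 = 0.039214
C(5,3)·0.82^3·0.18^2 = 0.178643
C(5,4)·0.82^4·0.18^1 = 0.406910
C(5,5)·0.82^5·0.18^0 = 0.370740
Sum = 0.9955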